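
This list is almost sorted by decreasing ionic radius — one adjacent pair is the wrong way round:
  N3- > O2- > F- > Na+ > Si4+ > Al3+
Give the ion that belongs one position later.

Si4+

Scanning neighbour by neighbour, only Si4+/Al3+ violates a trend: they are isoelectronic (10 e⁻) and Si has more protons than Al (14 vs 13), making Si4+ smaller. That makes Si4+ the one sitting a position early relative to where it belongs.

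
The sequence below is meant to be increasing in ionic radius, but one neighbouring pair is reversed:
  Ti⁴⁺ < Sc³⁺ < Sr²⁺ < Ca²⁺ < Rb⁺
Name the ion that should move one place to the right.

The pair Sr²⁺, Ca²⁺ is the wrong way round — both in group 2 with the same charge; Ca²⁺ (period 4) has the smaller radius. All other adjacent pairs agree with periodic trends, so Sr²⁺ is the misplaced ion.

Sr²⁺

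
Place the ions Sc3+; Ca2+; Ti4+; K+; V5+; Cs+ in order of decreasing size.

Cs+ > K+ > Ca2+ > Sc3+ > Ti4+ > V5+

First list Z and electron count for each: V5+ (Z=23, 18 e⁻), Ti4+ (Z=22, 18 e⁻), Sc3+ (Z=21, 18 e⁻), Ca2+ (Z=20, 18 e⁻), K+ (Z=19, 18 e⁻), Cs+ (Z=55, 54 e⁻). V5+ < Ti4+ (isoelectronic, higher Z=23 is smaller); Ti4+ < Sc3+ (both 18 e⁻, Z=22>21); Sc3+ < Ca2+ (both 18 e⁻, Z=21>20); Ca2+ < K+ (both 18 e⁻, Z=20>19); K+ < Cs+ (same group, 2 shells fewer).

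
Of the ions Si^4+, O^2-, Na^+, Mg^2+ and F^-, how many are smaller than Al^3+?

1

Each ion has 10 electrons. The ranking follows nuclear charge in reverse — greater Z gives a smaller radius. Si^4+ (Z=14), Al^3+ (Z=13), Mg^2+ (Z=12), Na^+ (Z=11), F^- (Z=9), O^2- (Z=8).
Ordering all of them (including Al^3+) by radius gives Si^4+ < Al^3+ < Mg^2+ < Na^+ < F^- < O^2-. So 1 is smaller.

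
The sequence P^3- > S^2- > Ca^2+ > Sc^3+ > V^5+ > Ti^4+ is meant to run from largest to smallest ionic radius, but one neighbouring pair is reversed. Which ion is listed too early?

Check each adjacent pair. V^5+ and Ti^4+ are reversed: they are isoelectronic (18 e⁻) and V has more protons than Ti (23 vs 22), making V^5+ smaller. No other neighbouring pair contradicts the periodic trends, so V^5+ is the ion listed too early.

V^5+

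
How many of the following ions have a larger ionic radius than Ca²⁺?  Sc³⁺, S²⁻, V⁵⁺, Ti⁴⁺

All of these have 18 electrons (isoelectronic). With the same electron cloud, the ion with the most protons pulls it in tightest. Nuclear charges: V⁵⁺ (Z=23), Ti⁴⁺ (Z=22), Sc³⁺ (Z=21), Ca²⁺ (Z=20), S²⁻ (Z=16). Highest Z is smallest.
Placing each against Ca²⁺: smaller — V⁵⁺, Ti⁴⁺, Sc³⁺; larger — S²⁻. That's 1.

1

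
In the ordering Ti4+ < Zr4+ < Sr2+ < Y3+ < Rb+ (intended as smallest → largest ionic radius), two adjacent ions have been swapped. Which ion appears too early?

Sr2+

Scanning neighbour by neighbour, only Sr2+/Y3+ violates a trend: they are isoelectronic (36 e⁻) and Y has more protons than Sr (39 vs 38), making Y3+ smaller. That makes Sr2+ the one sitting a position early relative to where it belongs.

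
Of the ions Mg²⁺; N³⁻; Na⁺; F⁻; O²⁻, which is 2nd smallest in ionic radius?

Na⁺

Isoelectronic series (10 e⁻ each). Size is set by nuclear charge: more protons means a smaller ion. Mg²⁺ (Z=12), Na⁺ (Z=11), F⁻ (Z=9), O²⁻ (Z=8), N³⁻ (Z=7).
Ordering: Mg²⁺ < Na⁺ < F⁻ < O²⁻ < N³⁻. The 2nd smallest is Na⁺.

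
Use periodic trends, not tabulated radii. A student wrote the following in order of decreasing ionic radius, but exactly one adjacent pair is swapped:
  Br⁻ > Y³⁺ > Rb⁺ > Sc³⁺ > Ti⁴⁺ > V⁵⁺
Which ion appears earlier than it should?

Scanning neighbour by neighbour, only Y³⁺/Rb⁺ violates a trend: both have 36 electrons but Z(Y)=39 > Z(Rb)=37, so Y³⁺ should be the smaller of the two. That makes Y³⁺ the one sitting a position early relative to where it belongs.

Y³⁺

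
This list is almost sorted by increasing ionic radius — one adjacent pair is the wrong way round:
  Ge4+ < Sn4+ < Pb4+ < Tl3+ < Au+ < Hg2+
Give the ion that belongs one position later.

Au+

The pair Au+, Hg2+ is the wrong way round — both have 78 electrons but Z(Hg)=80 > Z(Au)=79, so Hg2+ should be the smaller of the two. All other adjacent pairs agree with periodic trends, so Au+ is the misplaced ion.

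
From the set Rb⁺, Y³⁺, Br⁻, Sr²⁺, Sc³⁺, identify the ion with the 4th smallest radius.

Electron counts and nuclear charges: Sc³⁺ has 18 e⁻ (Z=21), Y³⁺ has 36 e⁻ (Z=39), Sr²⁺ has 36 e⁻ (Z=38), Rb⁺ has 36 e⁻ (Z=37), Br⁻ has 36 e⁻ (Z=35). Sc³⁺ < Y³⁺ (same group, period 4 vs 5); Y³⁺ < Sr²⁺ (isoelectronic, higher Z=39 is smaller); Sr²⁺ < Rb⁺ (both 36 e⁻, Z=38>37); Rb⁺ < Br⁻ (isoelectronic, higher Z=37 is smaller).
Full ascending order: Sc³⁺ < Y³⁺ < Sr²⁺ < Rb⁺ < Br⁻. Counting from the smallest, position 4 is Rb⁺.

Rb⁺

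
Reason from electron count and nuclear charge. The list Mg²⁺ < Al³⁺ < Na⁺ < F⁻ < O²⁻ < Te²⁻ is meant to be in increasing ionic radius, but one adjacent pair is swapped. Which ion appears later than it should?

The pair Mg²⁺, Al³⁺ is the wrong way round — Al³⁺ and Mg²⁺ share 10 electrons; the higher nuclear charge on Al (Z=13) contracts it more, so Al³⁺ < Mg²⁺. All other adjacent pairs agree with periodic trends, so Al³⁺ is the misplaced ion.

Al³⁺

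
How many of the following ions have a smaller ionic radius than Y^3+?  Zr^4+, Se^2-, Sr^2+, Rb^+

Isoelectronic series (36 e⁻ each). Size is set by nuclear charge: more protons means a smaller ion. Zr^4+ (Z=40), Y^3+ (Z=39), Sr^2+ (Z=38), Rb^+ (Z=37), Se^2- (Z=34).
Overall: Zr^4+ < Y^3+ < Sr^2+ < Rb^+ < Se^2-. Y^3+ has 1 below it and 3 above. That's 1.

1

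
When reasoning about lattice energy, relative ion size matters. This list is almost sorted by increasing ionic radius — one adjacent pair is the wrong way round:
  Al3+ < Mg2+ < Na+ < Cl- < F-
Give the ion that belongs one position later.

Compare adjacent ions: same group and charge — period 2 sits above period 3, so F- is smaller — yet in this increasing list Cl- sits before F-. Nothing else is reversed, so Cl- should move one place to the right.

Cl-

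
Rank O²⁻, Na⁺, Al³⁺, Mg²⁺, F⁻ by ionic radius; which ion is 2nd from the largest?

All of these have 10 electrons (isoelectronic). With the same electron cloud, the ion with the most protons pulls it in tightest. Nuclear charges: Al³⁺ (Z=13), Mg²⁺ (Z=12), Na⁺ (Z=11), F⁻ (Z=9), O²⁻ (Z=8). Highest Z is smallest.
Ordering: Al³⁺ < Mg²⁺ < Na⁺ < F⁻ < O²⁻. The 2nd largest is F⁻.

F⁻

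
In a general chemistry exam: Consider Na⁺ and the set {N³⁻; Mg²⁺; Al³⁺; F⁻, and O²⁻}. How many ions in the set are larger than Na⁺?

3

All of these have 10 electrons (isoelectronic). With the same electron cloud, the ion with the most protons pulls it in tightest. Nuclear charges: Al³⁺ (Z=13), Mg²⁺ (Z=12), Na⁺ (Z=11), F⁻ (Z=9), O²⁻ (Z=8), N³⁻ (Z=7). Highest Z is smallest.
Overall: Al³⁺ < Mg²⁺ < Na⁺ < F⁻ < O²⁻ < N³⁻. Na⁺ has 2 below it and 3 above. That's 3.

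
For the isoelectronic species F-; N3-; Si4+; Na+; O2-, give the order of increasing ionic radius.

Si4+ < Na+ < F- < O2- < N3-

All of these have 10 electrons (isoelectronic). With the same electron cloud, the ion with the most protons pulls it in tightest. Nuclear charges: Si4+ (Z=14), Na+ (Z=11), F- (Z=9), O2- (Z=8), N3- (Z=7). Highest Z is smallest.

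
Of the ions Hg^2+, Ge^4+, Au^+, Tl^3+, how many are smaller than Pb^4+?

Work out protons and electrons: Ge^4+: 28 e⁻, Z=32, Pb^4+: 78 e⁻, Z=82, Tl^3+: 78 e⁻, Z=81, Hg^2+: 78 e⁻, Z=80, Au^+: 78 e⁻, Z=79. Ge^4+ < Pb^4+ (same group, 2 shells fewer); Pb^4+ < Tl^3+ (isoelectronic, higher Z=82 is smaller); Tl^3+ < Hg^2+ (isoelectronic, higher Z=81 is smaller); Hg^2+ < Au^+ (both 78 e⁻, Z=80>79).
Relative to Pb^4+, the ions that are smaller are Ge^4+. Count: 1.

1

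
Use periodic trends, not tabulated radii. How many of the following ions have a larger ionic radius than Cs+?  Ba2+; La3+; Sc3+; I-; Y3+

First list Z and electron count for each: Sc3+: 18 e⁻, Z=21, Y3+: 36 e⁻, Z=39, La3+: 54 e⁻, Z=57, Ba2+: 54 e⁻, Z=56, Cs+: 54 e⁻, Z=55, I-: 54 e⁻, Z=53. Sc3+ < Y3+ (same group, period 4 vs 5); Y3+ < La3+ (same group, period 5 vs 6); La3+ < Ba2+ (isoelectronic, higher Z=57 is smaller); Ba2+ < Cs+ (isoelectronic, higher Z=56 is smaller); Cs+ < I- (isoelectronic, higher Z=55 is smaller).
Relative to Cs+, the ions that are larger are I-. That's 1.

1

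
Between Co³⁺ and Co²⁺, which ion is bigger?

Co²⁺

These are all Co ions. Removing more electrons (higher positive charge) pulls the remaining electrons in closer, so Co³⁺ is smallest and Co²⁺ is largest.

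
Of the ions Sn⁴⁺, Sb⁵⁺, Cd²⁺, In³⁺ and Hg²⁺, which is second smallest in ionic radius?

First list Z and electron count for each: Sb⁵⁺: 46 e⁻, Z=51, Sn⁴⁺: 46 e⁻, Z=50, In³⁺: 46 e⁻, Z=49, Cd²⁺: 46 e⁻, Z=48, Hg²⁺: 78 e⁻, Z=80. Sb⁵⁺ < Sn⁴⁺ (isoelectronic, higher Z=51 is smaller); Sn⁴⁺ < In³⁺ (isoelectronic, higher Z=50 is smaller); In³⁺ < Cd²⁺ (isoelectronic, higher Z=49 is smaller); Cd²⁺ < Hg²⁺ (same group, 1 shell fewer).
Full ascending order: Sb⁵⁺ < Sn⁴⁺ < In³⁺ < Cd²⁺ < Hg²⁺. Counting from the smallest, position 2 is Sn⁴⁺.

Sn⁴⁺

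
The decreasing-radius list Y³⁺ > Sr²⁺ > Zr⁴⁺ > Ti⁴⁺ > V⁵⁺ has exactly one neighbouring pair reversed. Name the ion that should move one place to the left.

The pair Y³⁺, Sr²⁺ is the wrong way round — both have 36 electrons but Z(Y)=39 > Z(Sr)=38, so Y³⁺ should be the smaller of the two. All other adjacent pairs agree with periodic trends, so Sr²⁺ is the misplaced ion.

Sr²⁺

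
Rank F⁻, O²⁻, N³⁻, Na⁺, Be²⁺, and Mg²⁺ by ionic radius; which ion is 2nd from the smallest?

Work out protons and electrons: Be²⁺: 2 e⁻, Z=4, Mg²⁺: 10 e⁻, Z=12, Na⁺: 10 e⁻, Z=11, F⁻: 10 e⁻, Z=9, O²⁻: 10 e⁻, Z=8, N³⁻: 10 e⁻, Z=7. Be²⁺ < Mg²⁺ (same group, 1 shell fewer); Mg²⁺ < Na⁺ (both 10 e⁻, Z=12>11); Na⁺ < F⁻ (isoelectronic, higher Z=11 is smaller); F⁻ < O²⁻ (both 10 e⁻, Z=9>8); O²⁻ < N³⁻ (isoelectronic, higher Z=8 is smaller).
So the order is Be²⁺ < Mg²⁺ < Na⁺ < F⁻ < O²⁻ < N³⁻; the 2nd-smallest ion is Mg²⁺.

Mg²⁺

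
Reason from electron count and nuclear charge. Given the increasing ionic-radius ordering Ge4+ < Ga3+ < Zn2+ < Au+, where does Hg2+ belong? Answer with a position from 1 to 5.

4

First list Z and electron count for each: Ge4+ (Z=32, 28 e⁻), Ga3+ (Z=31, 28 e⁻), Zn2+ (Z=30, 28 e⁻), Hg2+ (Z=80, 78 e⁻), Au+ (Z=79, 78 e⁻). Ge4+ < Ga3+ (isoelectronic, higher Z=32 is smaller); Ga3+ < Zn2+ (isoelectronic, higher Z=31 is smaller); Zn2+ < Hg2+ (same group, 2 shells fewer); Hg2+ < Au+ (both 78 e⁻, Z=80>79).
With Hg2+ included the full order is Ge4+ < Ga3+ < Zn2+ < Hg2+ < Au+, so it takes position 4.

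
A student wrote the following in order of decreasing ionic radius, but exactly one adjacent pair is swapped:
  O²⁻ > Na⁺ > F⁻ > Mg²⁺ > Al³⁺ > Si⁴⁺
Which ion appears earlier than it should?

Na⁺

Check each adjacent pair. Na⁺ and F⁻ are reversed: they are isoelectronic (10 e⁻) and Na has more protons than F (11 vs 9), making Na⁺ smaller. No other neighbouring pair contradicts the periodic trends, so Na⁺ is the ion listed too early.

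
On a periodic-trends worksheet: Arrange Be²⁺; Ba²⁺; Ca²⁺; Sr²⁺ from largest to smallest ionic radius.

These ions sit in one column with identical charge. Each step down the periodic table adds a principal shell, increasing the radius.

Ba²⁺ > Sr²⁺ > Ca²⁺ > Be²⁺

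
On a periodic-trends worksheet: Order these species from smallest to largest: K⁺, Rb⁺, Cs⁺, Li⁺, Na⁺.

Same group, same charge. Going down the group adds an extra shell of electrons, so the ion gets larger: Li⁺ is highest in the group and smallest.

Li⁺ < Na⁺ < K⁺ < Rb⁺ < Cs⁺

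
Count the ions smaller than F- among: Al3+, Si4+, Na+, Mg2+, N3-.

4

These species are isoelectronic with 10 electrons. The only difference is the number of protons: Si4+ (Z=14), Al3+ (Z=13), Mg2+ (Z=12), Na+ (Z=11), F- (Z=9), N3- (Z=7). The strongest nuclear pull (Si4+) gives the smallest ion.
Overall: Si4+ < Al3+ < Mg2+ < Na+ < F- < N3-. F- has 4 below it and 1 above. That's 4.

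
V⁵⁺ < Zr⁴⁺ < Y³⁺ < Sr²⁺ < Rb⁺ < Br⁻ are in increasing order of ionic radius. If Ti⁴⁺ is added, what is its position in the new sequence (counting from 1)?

2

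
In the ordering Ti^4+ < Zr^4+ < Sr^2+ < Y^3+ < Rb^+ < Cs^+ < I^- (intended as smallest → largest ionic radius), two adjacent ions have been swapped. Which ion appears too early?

Compare adjacent ions: Y^3+ and Sr^2+ share 36 electrons; the higher nuclear charge on Y (Z=39) contracts it more, so Y^3+ < Sr^2+ — yet in this increasing list Sr^2+ sits before Y^3+. Nothing else is reversed, so Sr^2+ should move one place to the right.

Sr^2+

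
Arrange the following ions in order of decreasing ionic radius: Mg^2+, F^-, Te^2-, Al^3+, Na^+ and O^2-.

Tabulating Z and e⁻: Al^3+ has 10 e⁻ (Z=13), Mg^2+ has 10 e⁻ (Z=12), Na^+ has 10 e⁻ (Z=11), F^- has 10 e⁻ (Z=9), O^2- has 10 e⁻ (Z=8), Te^2- has 54 e⁻ (Z=52). Al^3+ < Mg^2+ (isoelectronic, higher Z=13 is smaller); Mg^2+ < Na^+ (isoelectronic, higher Z=12 is smaller); Na^+ < F^- (isoelectronic, higher Z=11 is smaller); F^- < O^2- (isoelectronic, higher Z=9 is smaller); O^2- < Te^2- (same group, period 2 vs 5).

Te^2- > O^2- > F^- > Na^+ > Mg^2+ > Al^3+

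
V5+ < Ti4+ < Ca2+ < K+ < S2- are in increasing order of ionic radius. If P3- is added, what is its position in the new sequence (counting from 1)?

6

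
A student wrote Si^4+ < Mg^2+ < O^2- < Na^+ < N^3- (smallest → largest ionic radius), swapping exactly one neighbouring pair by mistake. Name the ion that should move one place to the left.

Na^+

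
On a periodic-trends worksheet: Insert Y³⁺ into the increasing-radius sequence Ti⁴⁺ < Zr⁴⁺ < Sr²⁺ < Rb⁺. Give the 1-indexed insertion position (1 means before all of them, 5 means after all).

Work out protons and electrons: Ti⁴⁺ has 18 e⁻ (Z=22), Zr⁴⁺ has 36 e⁻ (Z=40), Y³⁺ has 36 e⁻ (Z=39), Sr²⁺ has 36 e⁻ (Z=38), Rb⁺ has 36 e⁻ (Z=37). Ti⁴⁺ < Zr⁴⁺ (same group, period 4 vs 5); Zr⁴⁺ < Y³⁺ (isoelectronic, higher Z=40 is smaller); Y³⁺ < Sr²⁺ (both 36 e⁻, Z=39>38); Sr²⁺ < Rb⁺ (both 36 e⁻, Z=38>37).
Putting Y³⁺ in gives Ti⁴⁺ < Zr⁴⁺ < Y³⁺ < Sr²⁺ < Rb⁺; it lands at slot 3.

3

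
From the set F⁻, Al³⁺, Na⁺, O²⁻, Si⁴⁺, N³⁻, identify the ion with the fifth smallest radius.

Each ion has 10 electrons. The ranking follows nuclear charge in reverse — greater Z gives a smaller radius. Si⁴⁺ (Z=14), Al³⁺ (Z=13), Na⁺ (Z=11), F⁻ (Z=9), O²⁻ (Z=8), N³⁻ (Z=7).
That gives Si⁴⁺ < Al³⁺ < Na⁺ < F⁻ < O²⁻ < N³⁻. From the smallest end, number 5 is O²⁻.

O²⁻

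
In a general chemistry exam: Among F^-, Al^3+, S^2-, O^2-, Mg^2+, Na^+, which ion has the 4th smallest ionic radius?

F^-

First list Z and electron count for each: Al^3+ (Z=13, 10 e⁻), Mg^2+ (Z=12, 10 e⁻), Na^+ (Z=11, 10 e⁻), F^- (Z=9, 10 e⁻), O^2- (Z=8, 10 e⁻), S^2- (Z=16, 18 e⁻). Al^3+ < Mg^2+ (both 10 e⁻, Z=13>12); Mg^2+ < Na^+ (both 10 e⁻, Z=12>11); Na^+ < F^- (isoelectronic, higher Z=11 is smaller); F^- < O^2- (both 10 e⁻, Z=9>8); O^2- < S^2- (same group, 1 shell fewer).
Ordering: Al^3+ < Mg^2+ < Na^+ < F^- < O^2- < S^2-. The 4th smallest is F^-.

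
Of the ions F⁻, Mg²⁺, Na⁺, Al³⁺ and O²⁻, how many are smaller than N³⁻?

5

All of these have 10 electrons (isoelectronic). With the same electron cloud, the ion with the most protons pulls it in tightest. Nuclear charges: Al³⁺ (Z=13), Mg²⁺ (Z=12), Na⁺ (Z=11), F⁻ (Z=9), O²⁻ (Z=8), N³⁻ (Z=7). Highest Z is smallest.
Ordering all of them (including N³⁻) by radius gives Al³⁺ < Mg²⁺ < Na⁺ < F⁻ < O²⁻ < N³⁻. That's 5.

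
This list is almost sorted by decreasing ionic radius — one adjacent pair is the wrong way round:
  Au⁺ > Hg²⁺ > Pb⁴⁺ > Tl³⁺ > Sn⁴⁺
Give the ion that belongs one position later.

The pair Pb⁴⁺, Tl³⁺ is the wrong way round — they are isoelectronic (78 e⁻) and Pb has more protons than Tl (82 vs 81), making Pb⁴⁺ smaller. All other adjacent pairs agree with periodic trends, so Pb⁴⁺ is the misplaced ion.

Pb⁴⁺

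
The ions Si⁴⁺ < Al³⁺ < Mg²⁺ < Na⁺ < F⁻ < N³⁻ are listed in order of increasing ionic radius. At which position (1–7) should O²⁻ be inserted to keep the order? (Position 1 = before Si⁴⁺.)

6

Each ion has 10 electrons. The ranking follows nuclear charge in reverse — greater Z gives a smaller radius. Si⁴⁺ (Z=14), Al³⁺ (Z=13), Mg²⁺ (Z=12), Na⁺ (Z=11), F⁻ (Z=9), O²⁻ (Z=8), N³⁻ (Z=7).
Merged order: Si⁴⁺ < Al³⁺ < Mg²⁺ < Na⁺ < F⁻ < O²⁻ < N³⁻ — O²⁻ is number 6.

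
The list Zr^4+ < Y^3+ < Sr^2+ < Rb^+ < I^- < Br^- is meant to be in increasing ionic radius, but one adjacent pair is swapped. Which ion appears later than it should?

Br^-

Check each adjacent pair. I^- and Br^- are reversed: Br^- and I^- are in one column with the same charge; the lighter period-4 ion has one fewer shell and is smaller. No other neighbouring pair contradicts the periodic trends, so Br^- is the ion listed too late.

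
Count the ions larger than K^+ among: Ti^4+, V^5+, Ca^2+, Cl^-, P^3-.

All of these have 18 electrons (isoelectronic). With the same electron cloud, the ion with the most protons pulls it in tightest. Nuclear charges: V^5+ (Z=23), Ti^4+ (Z=22), Ca^2+ (Z=20), K^+ (Z=19), Cl^- (Z=17), P^3- (Z=15). Highest Z is smallest.
Overall: V^5+ < Ti^4+ < Ca^2+ < K^+ < Cl^- < P^3-. K^+ has 3 below it and 2 above. That's 2.

2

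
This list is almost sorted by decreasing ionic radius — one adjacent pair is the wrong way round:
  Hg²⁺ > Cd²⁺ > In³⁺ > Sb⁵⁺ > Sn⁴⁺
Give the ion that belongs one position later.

Compare adjacent ions: they are isoelectronic (46 e⁻) and Sb has more protons than Sn (51 vs 50), making Sb⁵⁺ smaller — yet in this decreasing list Sb⁵⁺ sits before Sn⁴⁺. Nothing else is reversed, so Sb⁵⁺ should move one place to the right.

Sb⁵⁺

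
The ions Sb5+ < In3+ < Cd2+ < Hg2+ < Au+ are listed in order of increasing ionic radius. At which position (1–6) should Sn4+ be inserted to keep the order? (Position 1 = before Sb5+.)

First list Z and electron count for each: Sb5+ (Z=51, 46 e⁻), Sn4+ (Z=50, 46 e⁻), In3+ (Z=49, 46 e⁻), Cd2+ (Z=48, 46 e⁻), Hg2+ (Z=80, 78 e⁻), Au+ (Z=79, 78 e⁻). Sb5+ < Sn4+ (both 46 e⁻, Z=51>50); Sn4+ < In3+ (isoelectronic, higher Z=50 is smaller); In3+ < Cd2+ (both 46 e⁻, Z=49>48); Cd2+ < Hg2+ (same group, 1 shell fewer); Hg2+ < Au+ (isoelectronic, higher Z=80 is smaller).
With Sn4+ included the full order is Sb5+ < Sn4+ < In3+ < Cd2+ < Hg2+ < Au+, so it takes position 2.

2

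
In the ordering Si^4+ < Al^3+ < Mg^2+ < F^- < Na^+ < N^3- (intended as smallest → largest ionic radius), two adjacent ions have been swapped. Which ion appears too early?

F^-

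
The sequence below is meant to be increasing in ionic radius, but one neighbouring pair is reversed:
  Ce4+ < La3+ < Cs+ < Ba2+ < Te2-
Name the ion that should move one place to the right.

Cs+

Check each adjacent pair. Cs+ and Ba2+ are reversed: Ba2+ and Cs+ share 54 electrons; the higher nuclear charge on Ba (Z=56) contracts it more, so Ba2+ < Cs+. No other neighbouring pair contradicts the periodic trends, so Cs+ is the ion listed too early.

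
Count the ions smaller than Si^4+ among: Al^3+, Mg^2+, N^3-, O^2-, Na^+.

0

All of these have 10 electrons (isoelectronic). With the same electron cloud, the ion with the most protons pulls it in tightest. Nuclear charges: Si^4+ (Z=14), Al^3+ (Z=13), Mg^2+ (Z=12), Na^+ (Z=11), O^2- (Z=8), N^3- (Z=7). Highest Z is smallest.
Overall: Si^4+ < Al^3+ < Mg^2+ < Na^+ < O^2- < N^3-. Si^4+ has 0 below it and 5 above. Count: 0.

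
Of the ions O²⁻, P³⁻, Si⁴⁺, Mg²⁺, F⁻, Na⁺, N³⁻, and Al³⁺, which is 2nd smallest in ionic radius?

Al³⁺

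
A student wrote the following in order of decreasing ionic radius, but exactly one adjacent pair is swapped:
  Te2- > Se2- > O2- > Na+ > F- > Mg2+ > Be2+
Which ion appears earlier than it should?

Na+

Check each adjacent pair. Na+ and F- are reversed: both have 10 electrons but Z(Na)=11 > Z(F)=9, so Na+ should be the smaller of the two. No other neighbouring pair contradicts the periodic trends, so Na+ is the ion listed too early.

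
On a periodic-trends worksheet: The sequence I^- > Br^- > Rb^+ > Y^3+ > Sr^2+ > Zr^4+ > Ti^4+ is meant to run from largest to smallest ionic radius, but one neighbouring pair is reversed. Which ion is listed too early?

Y^3+

Scanning neighbour by neighbour, only Y^3+/Sr^2+ violates a trend: Y^3+ and Sr^2+ share 36 electrons; the higher nuclear charge on Y (Z=39) contracts it more, so Y^3+ < Sr^2+. That makes Y^3+ the one sitting a position early relative to where it belongs.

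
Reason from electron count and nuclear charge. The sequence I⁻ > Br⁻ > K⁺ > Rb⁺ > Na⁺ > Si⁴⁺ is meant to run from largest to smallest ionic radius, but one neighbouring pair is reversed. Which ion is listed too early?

Compare adjacent ions: K⁺ and Rb⁺ are in one column with the same charge; the lighter period-4 ion has one fewer shell and is smaller — yet in this decreasing list K⁺ sits before Rb⁺. Nothing else is reversed, so K⁺ should move one place to the right.

K⁺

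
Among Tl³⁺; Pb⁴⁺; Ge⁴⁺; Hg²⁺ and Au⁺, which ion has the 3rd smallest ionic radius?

Ge⁴⁺: 28 e⁻, Z=32, Pb⁴⁺: 78 e⁻, Z=82, Tl³⁺: 78 e⁻, Z=81, Hg²⁺: 78 e⁻, Z=80, Au⁺: 78 e⁻, Z=79. Ge⁴⁺ < Pb⁴⁺ (same group, period 4 vs 6); Pb⁴⁺ < Tl³⁺ (both 78 e⁻, Z=82>81); Tl³⁺ < Hg²⁺ (isoelectronic, higher Z=81 is smaller); Hg²⁺ < Au⁺ (both 78 e⁻, Z=80>79).
So the order is Ge⁴⁺ < Pb⁴⁺ < Tl³⁺ < Hg²⁺ < Au⁺; the 3rd-smallest ion is Tl³⁺.

Tl³⁺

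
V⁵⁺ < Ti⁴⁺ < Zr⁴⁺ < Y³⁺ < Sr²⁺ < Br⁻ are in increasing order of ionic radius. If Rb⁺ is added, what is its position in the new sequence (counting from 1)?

6

V⁵⁺ has 18 e⁻ (Z=23), Ti⁴⁺ has 18 e⁻ (Z=22), Zr⁴⁺ has 36 e⁻ (Z=40), Y³⁺ has 36 e⁻ (Z=39), Sr²⁺ has 36 e⁻ (Z=38), Rb⁺ has 36 e⁻ (Z=37), Br⁻ has 36 e⁻ (Z=35). V⁵⁺ < Ti⁴⁺ (isoelectronic, higher Z=23 is smaller); Ti⁴⁺ < Zr⁴⁺ (same group, 1 shell fewer); Zr⁴⁺ < Y³⁺ (both 36 e⁻, Z=40>39); Y³⁺ < Sr²⁺ (isoelectronic, higher Z=39 is smaller); Sr²⁺ < Rb⁺ (isoelectronic, higher Z=38 is smaller); Rb⁺ < Br⁻ (both 36 e⁻, Z=37>35).
Putting Rb⁺ in gives V⁵⁺ < Ti⁴⁺ < Zr⁴⁺ < Y³⁺ < Sr²⁺ < Rb⁺ < Br⁻; it lands at slot 6.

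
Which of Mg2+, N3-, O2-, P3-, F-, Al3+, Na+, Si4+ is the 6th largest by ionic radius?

Work out protons and electrons: Si4+ (Z=14, 10 e⁻), Al3+ (Z=13, 10 e⁻), Mg2+ (Z=12, 10 e⁻), Na+ (Z=11, 10 e⁻), F- (Z=9, 10 e⁻), O2- (Z=8, 10 e⁻), N3- (Z=7, 10 e⁻), P3- (Z=15, 18 e⁻). Si4+ < Al3+ (both 10 e⁻, Z=14>13); Al3+ < Mg2+ (isoelectronic, higher Z=13 is smaller); Mg2+ < Na+ (both 10 e⁻, Z=12>11); Na+ < F- (both 10 e⁻, Z=11>9); F- < O2- (isoelectronic, higher Z=9 is smaller); O2- < N3- (both 10 e⁻, Z=8>7); N3- < P3- (same group, period 2 vs 3).
Ordering: Si4+ < Al3+ < Mg2+ < Na+ < F- < O2- < N3- < P3-. The 6th largest is Mg2+.

Mg2+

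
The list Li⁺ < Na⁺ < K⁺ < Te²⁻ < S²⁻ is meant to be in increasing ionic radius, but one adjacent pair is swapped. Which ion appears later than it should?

The pair Te²⁻, S²⁻ is the wrong way round — both in group 16 with the same charge; S²⁻ (period 3) has the smaller radius. All other adjacent pairs agree with periodic trends, so S²⁻ is the misplaced ion.

S²⁻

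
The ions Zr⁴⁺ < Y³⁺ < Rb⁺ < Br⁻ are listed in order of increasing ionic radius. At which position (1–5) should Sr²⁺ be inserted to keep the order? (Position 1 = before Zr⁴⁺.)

These species are isoelectronic with 36 electrons. The only difference is the number of protons: Zr⁴⁺ (Z=40), Y³⁺ (Z=39), Sr²⁺ (Z=38), Rb⁺ (Z=37), Br⁻ (Z=35). The strongest nuclear pull (Zr⁴⁺) gives the smallest ion.
With Sr²⁺ included the full order is Zr⁴⁺ < Y³⁺ < Sr²⁺ < Rb⁺ < Br⁻, so it takes position 3.

3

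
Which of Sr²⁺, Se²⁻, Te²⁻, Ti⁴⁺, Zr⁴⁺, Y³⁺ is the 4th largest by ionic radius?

Y³⁺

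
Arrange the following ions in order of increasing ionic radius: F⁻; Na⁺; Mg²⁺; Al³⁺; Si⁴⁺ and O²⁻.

These species are isoelectronic with 10 electrons. The only difference is the number of protons: Si⁴⁺ (Z=14), Al³⁺ (Z=13), Mg²⁺ (Z=12), Na⁺ (Z=11), F⁻ (Z=9), O²⁻ (Z=8). The strongest nuclear pull (Si⁴⁺) gives the smallest ion.

Si⁴⁺ < Al³⁺ < Mg²⁺ < Na⁺ < F⁻ < O²⁻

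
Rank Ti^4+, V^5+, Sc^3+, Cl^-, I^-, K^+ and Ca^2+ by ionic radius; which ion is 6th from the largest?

Tabulating Z and e⁻: V^5+ has 18 e⁻ (Z=23), Ti^4+ has 18 e⁻ (Z=22), Sc^3+ has 18 e⁻ (Z=21), Ca^2+ has 18 e⁻ (Z=20), K^+ has 18 e⁻ (Z=19), Cl^- has 18 e⁻ (Z=17), I^- has 54 e⁻ (Z=53). V^5+ < Ti^4+ (both 18 e⁻, Z=23>22); Ti^4+ < Sc^3+ (both 18 e⁻, Z=22>21); Sc^3+ < Ca^2+ (both 18 e⁻, Z=21>20); Ca^2+ < K^+ (isoelectronic, higher Z=20 is smaller); K^+ < Cl^- (isoelectronic, higher Z=19 is smaller); Cl^- < I^- (same group, 2 shells fewer).
That gives V^5+ < Ti^4+ < Sc^3+ < Ca^2+ < K^+ < Cl^- < I^-. From the largest end, number 6 is Ti^4+.

Ti^4+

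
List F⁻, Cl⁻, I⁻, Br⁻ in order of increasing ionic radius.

These ions sit in one column with identical charge. Each step down the periodic table adds a principal shell, increasing the radius.

F⁻ < Cl⁻ < Br⁻ < I⁻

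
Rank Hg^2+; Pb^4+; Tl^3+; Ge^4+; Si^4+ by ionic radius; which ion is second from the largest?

Tl^3+

Si^4+ has 10 e⁻ (Z=14), Ge^4+ has 28 e⁻ (Z=32), Pb^4+ has 78 e⁻ (Z=82), Tl^3+ has 78 e⁻ (Z=81), Hg^2+ has 78 e⁻ (Z=80). Si^4+ < Ge^4+ (same group, 1 shell fewer); Ge^4+ < Pb^4+ (same group, period 4 vs 6); Pb^4+ < Tl^3+ (isoelectronic, higher Z=82 is smaller); Tl^3+ < Hg^2+ (isoelectronic, higher Z=81 is smaller).
That gives Si^4+ < Ge^4+ < Pb^4+ < Tl^3+ < Hg^2+. From the largest end, number 2 is Tl^3+.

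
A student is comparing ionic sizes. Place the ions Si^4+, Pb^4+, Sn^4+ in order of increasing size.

Same group, same charge. Going down the group adds an extra shell of electrons, so the ion gets larger: Si^4+ is highest in the group and smallest.

Si^4+ < Sn^4+ < Pb^4+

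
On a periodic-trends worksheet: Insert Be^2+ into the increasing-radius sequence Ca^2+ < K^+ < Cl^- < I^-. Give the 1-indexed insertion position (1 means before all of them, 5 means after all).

1

Tabulating Z and e⁻: Be^2+: 2 e⁻, Z=4, Ca^2+: 18 e⁻, Z=20, K^+: 18 e⁻, Z=19, Cl^-: 18 e⁻, Z=17, I^-: 54 e⁻, Z=53. Be^2+ < Ca^2+ (same group, 2 shells fewer); Ca^2+ < K^+ (isoelectronic, higher Z=20 is smaller); K^+ < Cl^- (isoelectronic, higher Z=19 is smaller); Cl^- < I^- (same group, 2 shells fewer).
The complete sequence is Be^2+ < Ca^2+ < K^+ < Cl^- < I^-. Be^2+ sits at position 1.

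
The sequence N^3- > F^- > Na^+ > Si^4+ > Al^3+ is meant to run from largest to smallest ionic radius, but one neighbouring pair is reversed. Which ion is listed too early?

Check each adjacent pair. Si^4+ and Al^3+ are reversed: they are isoelectronic (10 e⁻) and Si has more protons than Al (14 vs 13), making Si^4+ smaller. No other neighbouring pair contradicts the periodic trends, so Si^4+ is the ion listed too early.

Si^4+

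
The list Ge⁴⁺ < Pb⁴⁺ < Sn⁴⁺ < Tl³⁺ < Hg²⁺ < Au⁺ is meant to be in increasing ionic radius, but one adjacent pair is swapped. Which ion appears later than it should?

Sn⁴⁺

Compare adjacent ions: Sn⁴⁺ and Pb⁴⁺ are in one column with the same charge; the lighter period-5 ion has one fewer shell and is smaller — yet in this increasing list Pb⁴⁺ sits before Sn⁴⁺. Nothing else is reversed, so Sn⁴⁺ should move one place to the left.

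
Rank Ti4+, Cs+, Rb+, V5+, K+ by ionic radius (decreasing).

Cs+ > Rb+ > K+ > Ti4+ > V5+

Work out protons and electrons: V5+ (Z=23, 18 e⁻), Ti4+ (Z=22, 18 e⁻), K+ (Z=19, 18 e⁻), Rb+ (Z=37, 36 e⁻), Cs+ (Z=55, 54 e⁻). V5+ < Ti4+ (isoelectronic, higher Z=23 is smaller); Ti4+ < K+ (isoelectronic, higher Z=22 is smaller); K+ < Rb+ (same group, 1 shell fewer); Rb+ < Cs+ (same group, 1 shell fewer).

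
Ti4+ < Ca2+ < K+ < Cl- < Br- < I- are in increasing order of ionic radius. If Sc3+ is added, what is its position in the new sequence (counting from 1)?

Work out protons and electrons: Ti4+ (Z=22, 18 e⁻), Sc3+ (Z=21, 18 e⁻), Ca2+ (Z=20, 18 e⁻), K+ (Z=19, 18 e⁻), Cl- (Z=17, 18 e⁻), Br- (Z=35, 36 e⁻), I- (Z=53, 54 e⁻). Ti4+ < Sc3+ (both 18 e⁻, Z=22>21); Sc3+ < Ca2+ (both 18 e⁻, Z=21>20); Ca2+ < K+ (both 18 e⁻, Z=20>19); K+ < Cl- (both 18 e⁻, Z=19>17); Cl- < Br- (same group, 1 shell fewer); Br- < I- (same group, period 4 vs 5).
Putting Sc3+ in gives Ti4+ < Sc3+ < Ca2+ < K+ < Cl- < Br- < I-; it lands at slot 2.

2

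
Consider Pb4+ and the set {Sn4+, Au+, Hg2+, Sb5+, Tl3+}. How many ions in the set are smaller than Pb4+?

2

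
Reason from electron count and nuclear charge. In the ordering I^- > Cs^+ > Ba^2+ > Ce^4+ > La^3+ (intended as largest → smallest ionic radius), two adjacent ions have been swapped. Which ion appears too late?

La^3+

Compare adjacent ions: both have 54 electrons but Z(Ce)=58 > Z(La)=57, so Ce^4+ should be the smaller of the two — yet in this decreasing list Ce^4+ sits before La^3+. Nothing else is reversed, so La^3+ should move one place to the left.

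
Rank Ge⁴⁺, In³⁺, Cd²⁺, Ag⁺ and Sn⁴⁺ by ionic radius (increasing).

Tabulating Z and e⁻: Ge⁴⁺ has 28 e⁻ (Z=32), Sn⁴⁺ has 46 e⁻ (Z=50), In³⁺ has 46 e⁻ (Z=49), Cd²⁺ has 46 e⁻ (Z=48), Ag⁺ has 46 e⁻ (Z=47). Ge⁴⁺ < Sn⁴⁺ (same group, 1 shell fewer); Sn⁴⁺ < In³⁺ (both 46 e⁻, Z=50>49); In³⁺ < Cd²⁺ (isoelectronic, higher Z=49 is smaller); Cd²⁺ < Ag⁺ (both 46 e⁻, Z=48>47).

Ge⁴⁺ < Sn⁴⁺ < In³⁺ < Cd²⁺ < Ag⁺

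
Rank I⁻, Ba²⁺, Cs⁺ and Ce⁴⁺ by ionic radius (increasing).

Each ion has 54 electrons. The ranking follows nuclear charge in reverse — greater Z gives a smaller radius. Ce⁴⁺ (Z=58), Ba²⁺ (Z=56), Cs⁺ (Z=55), I⁻ (Z=53).

Ce⁴⁺ < Ba²⁺ < Cs⁺ < I⁻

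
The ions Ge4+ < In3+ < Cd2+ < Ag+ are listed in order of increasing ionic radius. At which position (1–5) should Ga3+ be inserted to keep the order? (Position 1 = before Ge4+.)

Tabulating Z and e⁻: Ge4+: 28 e⁻, Z=32, Ga3+: 28 e⁻, Z=31, In3+: 46 e⁻, Z=49, Cd2+: 46 e⁻, Z=48, Ag+: 46 e⁻, Z=47. Ge4+ < Ga3+ (both 28 e⁻, Z=32>31); Ga3+ < In3+ (same group, period 4 vs 5); In3+ < Cd2+ (isoelectronic, higher Z=49 is smaller); Cd2+ < Ag+ (isoelectronic, higher Z=48 is smaller).
The complete sequence is Ge4+ < Ga3+ < In3+ < Cd2+ < Ag+. Ga3+ sits at position 2.

2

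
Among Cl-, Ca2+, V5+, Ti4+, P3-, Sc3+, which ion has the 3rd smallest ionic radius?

Sc3+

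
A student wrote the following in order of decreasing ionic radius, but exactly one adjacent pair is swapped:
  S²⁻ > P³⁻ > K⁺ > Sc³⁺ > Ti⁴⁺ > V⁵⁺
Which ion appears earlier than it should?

Scanning neighbour by neighbour, only S²⁻/P³⁻ violates a trend: both have 18 electrons but Z(S)=16 > Z(P)=15, so S²⁻ should be the smaller of the two. That makes S²⁻ the one sitting a position early relative to where it belongs.

S²⁻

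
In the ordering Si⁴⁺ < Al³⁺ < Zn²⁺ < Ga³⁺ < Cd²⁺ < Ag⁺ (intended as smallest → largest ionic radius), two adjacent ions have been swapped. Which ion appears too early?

Zn²⁺

Scanning neighbour by neighbour, only Zn²⁺/Ga³⁺ violates a trend: both have 28 electrons but Z(Ga)=31 > Z(Zn)=30, so Ga³⁺ should be the smaller of the two. That makes Zn²⁺ the one sitting a position early relative to where it belongs.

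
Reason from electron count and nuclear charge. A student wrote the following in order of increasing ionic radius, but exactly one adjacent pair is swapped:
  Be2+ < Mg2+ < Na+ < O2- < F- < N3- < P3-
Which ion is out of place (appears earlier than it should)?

The pair O2-, F- is the wrong way round — both have 10 electrons but Z(F)=9 > Z(O)=8, so F- should be the smaller of the two. All other adjacent pairs agree with periodic trends, so O2- is the misplaced ion.

O2-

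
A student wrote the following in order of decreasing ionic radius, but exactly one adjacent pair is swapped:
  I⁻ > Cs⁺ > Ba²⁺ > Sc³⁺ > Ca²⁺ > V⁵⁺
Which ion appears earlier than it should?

Sc³⁺

Compare adjacent ions: both have 18 electrons but Z(Sc)=21 > Z(Ca)=20, so Sc³⁺ should be the smaller of the two — yet in this decreasing list Sc³⁺ sits before Ca²⁺. Nothing else is reversed, so Sc³⁺ should move one place to the right.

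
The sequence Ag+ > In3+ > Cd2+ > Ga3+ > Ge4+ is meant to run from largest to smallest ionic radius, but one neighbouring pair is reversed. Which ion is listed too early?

In3+

Compare adjacent ions: both have 46 electrons but Z(In)=49 > Z(Cd)=48, so In3+ should be the smaller of the two — yet in this decreasing list In3+ sits before Cd2+. Nothing else is reversed, so In3+ should move one place to the right.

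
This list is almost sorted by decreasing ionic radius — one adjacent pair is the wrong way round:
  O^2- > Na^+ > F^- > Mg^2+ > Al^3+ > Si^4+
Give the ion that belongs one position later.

Check each adjacent pair. Na^+ and F^- are reversed: Na^+ and F^- share 10 electrons; the higher nuclear charge on Na (Z=11) contracts it more, so Na^+ < F^-. No other neighbouring pair contradicts the periodic trends, so Na^+ is the ion listed too early.

Na^+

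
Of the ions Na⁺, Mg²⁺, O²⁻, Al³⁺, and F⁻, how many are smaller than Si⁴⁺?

0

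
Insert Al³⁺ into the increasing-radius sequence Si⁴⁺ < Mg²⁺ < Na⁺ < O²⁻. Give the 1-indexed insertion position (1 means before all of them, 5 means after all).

2

These species are isoelectronic with 10 electrons. The only difference is the number of protons: Si⁴⁺ (Z=14), Al³⁺ (Z=13), Mg²⁺ (Z=12), Na⁺ (Z=11), O²⁻ (Z=8). The strongest nuclear pull (Si⁴⁺) gives the smallest ion.
The complete sequence is Si⁴⁺ < Al³⁺ < Mg²⁺ < Na⁺ < O²⁻. Al³⁺ sits at position 2.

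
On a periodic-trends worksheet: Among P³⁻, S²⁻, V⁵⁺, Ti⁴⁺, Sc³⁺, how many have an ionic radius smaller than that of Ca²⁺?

3

Each ion has 18 electrons. The ranking follows nuclear charge in reverse — greater Z gives a smaller radius. V⁵⁺ (Z=23), Ti⁴⁺ (Z=22), Sc³⁺ (Z=21), Ca²⁺ (Z=20), S²⁻ (Z=16), P³⁻ (Z=15).
Overall: V⁵⁺ < Ti⁴⁺ < Sc³⁺ < Ca²⁺ < S²⁻ < P³⁻. Ca²⁺ has 3 below it and 2 above. So 3 are smaller.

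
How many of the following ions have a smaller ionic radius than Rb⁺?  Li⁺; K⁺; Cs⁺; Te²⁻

2

Tabulating Z and e⁻: Li⁺: 2 e⁻, Z=3, K⁺: 18 e⁻, Z=19, Rb⁺: 36 e⁻, Z=37, Cs⁺: 54 e⁻, Z=55, Te²⁻: 54 e⁻, Z=52. Li⁺ < K⁺ (same group, 2 shells fewer); K⁺ < Rb⁺ (same group, period 4 vs 5); Rb⁺ < Cs⁺ (same group, 1 shell fewer); Cs⁺ < Te²⁻ (both 54 e⁻, Z=55>52).
Overall: Li⁺ < K⁺ < Rb⁺ < Cs⁺ < Te²⁻. Rb⁺ has 2 below it and 2 above. So 2 are smaller.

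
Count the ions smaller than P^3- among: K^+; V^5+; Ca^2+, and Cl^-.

4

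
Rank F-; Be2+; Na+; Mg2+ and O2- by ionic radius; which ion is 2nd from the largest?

F-

Tabulating Z and e⁻: Be2+ (Z=4, 2 e⁻), Mg2+ (Z=12, 10 e⁻), Na+ (Z=11, 10 e⁻), F- (Z=9, 10 e⁻), O2- (Z=8, 10 e⁻). Be2+ < Mg2+ (same group, period 2 vs 3); Mg2+ < Na+ (isoelectronic, higher Z=12 is smaller); Na+ < F- (isoelectronic, higher Z=11 is smaller); F- < O2- (both 10 e⁻, Z=9>8).
So the order is Be2+ < Mg2+ < Na+ < F- < O2-; the 2nd-largest ion is F-.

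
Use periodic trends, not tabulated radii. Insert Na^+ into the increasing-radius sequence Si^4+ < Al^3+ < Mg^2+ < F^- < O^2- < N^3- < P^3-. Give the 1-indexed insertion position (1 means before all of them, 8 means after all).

4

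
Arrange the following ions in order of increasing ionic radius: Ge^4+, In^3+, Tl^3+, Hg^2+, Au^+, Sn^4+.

Ge^4+ < Sn^4+ < In^3+ < Tl^3+ < Hg^2+ < Au^+

Ge^4+ (Z=32, 28 e⁻), Sn^4+ (Z=50, 46 e⁻), In^3+ (Z=49, 46 e⁻), Tl^3+ (Z=81, 78 e⁻), Hg^2+ (Z=80, 78 e⁻), Au^+ (Z=79, 78 e⁻). Ge^4+ < Sn^4+ (same group, 1 shell fewer); Sn^4+ < In^3+ (both 46 e⁻, Z=50>49); In^3+ < Tl^3+ (same group, period 5 vs 6); Tl^3+ < Hg^2+ (isoelectronic, higher Z=81 is smaller); Hg^2+ < Au^+ (isoelectronic, higher Z=80 is smaller).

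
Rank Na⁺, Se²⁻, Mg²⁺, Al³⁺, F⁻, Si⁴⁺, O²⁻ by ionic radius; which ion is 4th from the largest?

Tabulating Z and e⁻: Si⁴⁺ (Z=14, 10 e⁻), Al³⁺ (Z=13, 10 e⁻), Mg²⁺ (Z=12, 10 e⁻), Na⁺ (Z=11, 10 e⁻), F⁻ (Z=9, 10 e⁻), O²⁻ (Z=8, 10 e⁻), Se²⁻ (Z=34, 36 e⁻). Si⁴⁺ < Al³⁺ (isoelectronic, higher Z=14 is smaller); Al³⁺ < Mg²⁺ (both 10 e⁻, Z=13>12); Mg²⁺ < Na⁺ (both 10 e⁻, Z=12>11); Na⁺ < F⁻ (both 10 e⁻, Z=11>9); F⁻ < O²⁻ (isoelectronic, higher Z=9 is smaller); O²⁻ < Se²⁻ (same group, 2 shells fewer).
Full ascending order: Si⁴⁺ < Al³⁺ < Mg²⁺ < Na⁺ < F⁻ < O²⁻ < Se²⁻. Counting from the largest, position 4 is Na⁺.

Na⁺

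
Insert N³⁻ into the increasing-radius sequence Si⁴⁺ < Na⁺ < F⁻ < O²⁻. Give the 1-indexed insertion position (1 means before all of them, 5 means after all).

5

All of these have 10 electrons (isoelectronic). With the same electron cloud, the ion with the most protons pulls it in tightest. Nuclear charges: Si⁴⁺ (Z=14), Na⁺ (Z=11), F⁻ (Z=9), O²⁻ (Z=8), N³⁻ (Z=7). Highest Z is smallest.
The complete sequence is Si⁴⁺ < Na⁺ < F⁻ < O²⁻ < N³⁻. N³⁻ sits at position 5.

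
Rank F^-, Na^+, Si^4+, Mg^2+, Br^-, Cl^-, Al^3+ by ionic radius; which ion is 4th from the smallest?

Si^4+ has 10 e⁻ (Z=14), Al^3+ has 10 e⁻ (Z=13), Mg^2+ has 10 e⁻ (Z=12), Na^+ has 10 e⁻ (Z=11), F^- has 10 e⁻ (Z=9), Cl^- has 18 e⁻ (Z=17), Br^- has 36 e⁻ (Z=35). Si^4+ < Al^3+ (isoelectronic, higher Z=14 is smaller); Al^3+ < Mg^2+ (isoelectronic, higher Z=13 is smaller); Mg^2+ < Na^+ (both 10 e⁻, Z=12>11); Na^+ < F^- (both 10 e⁻, Z=11>9); F^- < Cl^- (same group, 1 shell fewer); Cl^- < Br^- (same group, period 3 vs 4).
Ordering: Si^4+ < Al^3+ < Mg^2+ < Na^+ < F^- < Cl^- < Br^-. The 4th smallest is Na^+.

Na^+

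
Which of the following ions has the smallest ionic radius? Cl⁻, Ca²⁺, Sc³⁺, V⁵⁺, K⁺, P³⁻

V⁵⁺

Isoelectronic series (18 e⁻ each). Size is set by nuclear charge: more protons means a smaller ion. V⁵⁺ (Z=23), Sc³⁺ (Z=21), Ca²⁺ (Z=20), K⁺ (Z=19), Cl⁻ (Z=17), P³⁻ (Z=15).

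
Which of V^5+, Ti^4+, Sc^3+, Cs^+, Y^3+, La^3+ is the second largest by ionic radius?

First list Z and electron count for each: V^5+ (Z=23, 18 e⁻), Ti^4+ (Z=22, 18 e⁻), Sc^3+ (Z=21, 18 e⁻), Y^3+ (Z=39, 36 e⁻), La^3+ (Z=57, 54 e⁻), Cs^+ (Z=55, 54 e⁻). V^5+ < Ti^4+ (isoelectronic, higher Z=23 is smaller); Ti^4+ < Sc^3+ (both 18 e⁻, Z=22>21); Sc^3+ < Y^3+ (same group, 1 shell fewer); Y^3+ < La^3+ (same group, 1 shell fewer); La^3+ < Cs^+ (both 54 e⁻, Z=57>55).
So the order is V^5+ < Ti^4+ < Sc^3+ < Y^3+ < La^3+ < Cs^+; the 2nd-largest ion is La^3+.

La^3+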